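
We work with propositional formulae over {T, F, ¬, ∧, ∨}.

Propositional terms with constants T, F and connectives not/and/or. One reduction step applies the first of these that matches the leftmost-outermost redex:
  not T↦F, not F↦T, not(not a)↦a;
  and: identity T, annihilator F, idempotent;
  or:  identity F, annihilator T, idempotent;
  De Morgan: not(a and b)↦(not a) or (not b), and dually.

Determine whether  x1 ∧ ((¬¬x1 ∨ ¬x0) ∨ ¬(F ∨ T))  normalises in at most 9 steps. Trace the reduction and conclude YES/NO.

Answer: YES — reaches normal form x1 ∧ (x1 ∨ ¬x0) in 6 ≤ 9 steps

Derivation:
  start: x1 ∧ ((¬¬x1 ∨ ¬x0) ∨ ¬(F ∨ T))
  →1  x1 ∧ ((x1 ∨ ¬x0) ∨ ¬(F ∨ T))
  →2  x1 ∧ ((x1 ∨ ¬x0) ∨ (¬F ∧ ¬T))
  →3  x1 ∧ ((x1 ∨ ¬x0) ∨ (T ∧ ¬T))
  →4  x1 ∧ ((x1 ∨ ¬x0) ∨ ¬T)
  →5  x1 ∧ ((x1 ∨ ¬x0) ∨ F)
  →6  x1 ∧ (x1 ∨ ¬x0)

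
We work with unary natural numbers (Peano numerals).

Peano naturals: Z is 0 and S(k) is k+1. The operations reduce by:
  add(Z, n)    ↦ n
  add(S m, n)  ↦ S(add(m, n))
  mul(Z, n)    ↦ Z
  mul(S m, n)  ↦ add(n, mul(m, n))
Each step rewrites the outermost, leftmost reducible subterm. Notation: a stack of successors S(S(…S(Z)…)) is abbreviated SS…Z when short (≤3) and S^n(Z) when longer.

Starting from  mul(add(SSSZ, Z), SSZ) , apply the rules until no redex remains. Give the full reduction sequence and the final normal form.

  start: mul(add(SSSZ, Z), SSZ)
  step 1: mul(S(add(SSZ, Z)), SSZ)
  step 2: add(SSZ, mul(add(SSZ, Z), SSZ))
  step 3: S(add(SZ, mul(add(SSZ, Z), SSZ)))
  step 4: S(S(add(Z, mul(add(SSZ, Z), SSZ))))
  step 5: S(S(mul(add(SSZ, Z), SSZ)))
  step 6: S(S(mul(S(add(SZ, Z)), SSZ)))
  step 7: S(S(add(SSZ, mul(add(SZ, Z), SSZ))))
  step 8: S(S(S(add(SZ, mul(add(SZ, Z), SSZ)))))
  step 9: S(S(S(S(add(Z, mul(add(SZ, Z), SSZ))))))
  step 10: S(S(S(S(mul(add(SZ, Z), SSZ)))))
  step 11: S(S(S(S(mul(S(add(Z, Z)), SSZ)))))
  step 12: S(S(S(S(add(SSZ, mul(add(Z, Z), SSZ))))))
  step 13: S(S(S(S(S(add(SZ, mul(add(Z, Z), SSZ)))))))
  step 14: S(S(S(S(S(S(add(Z, mul(add(Z, Z), SSZ))))))))
  step 15: S(S(S(S(S(S(mul(add(Z, Z), SSZ)))))))
  step 16: S(S(S(S(S(S(mul(Z, SSZ)))))))
  step 17: S^6(Z)

Answer: normal form = S^6(Z)  (in 17 steps)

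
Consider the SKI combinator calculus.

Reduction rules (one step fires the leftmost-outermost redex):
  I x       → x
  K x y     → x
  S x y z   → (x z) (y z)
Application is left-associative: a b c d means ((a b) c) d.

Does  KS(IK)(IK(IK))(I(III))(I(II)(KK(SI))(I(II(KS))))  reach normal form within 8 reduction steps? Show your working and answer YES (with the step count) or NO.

Answer: NO — after 8 steps the term is K(I(I(II)(KK(SI))(I(II(KS))))), not yet normal

Reduction:
  start: KS(IK)(IK(IK))(I(III))(I(II)(KK(SI))(I(II(KS))))
  step 1: S(IK(IK))(I(III))(I(II)(KK(SI))(I(II(KS))))
  step 2: IK(IK)(I(II)(KK(SI))(I(II(KS))))(I(III)(I(II)(KK(SI))(I(II(KS)))))
  step 3: K(IK)(I(II)(KK(SI))(I(II(KS))))(I(III)(I(II)(KK(SI))(I(II(KS)))))
  step 4: IK(I(III)(I(II)(KK(SI))(I(II(KS)))))
  step 5: K(I(III)(I(II)(KK(SI))(I(II(KS)))))
  step 6: K(III(I(II)(KK(SI))(I(II(KS)))))
  step 7: K(II(I(II)(KK(SI))(I(II(KS)))))
  step 8: K(I(I(II)(KK(SI))(I(II(KS)))))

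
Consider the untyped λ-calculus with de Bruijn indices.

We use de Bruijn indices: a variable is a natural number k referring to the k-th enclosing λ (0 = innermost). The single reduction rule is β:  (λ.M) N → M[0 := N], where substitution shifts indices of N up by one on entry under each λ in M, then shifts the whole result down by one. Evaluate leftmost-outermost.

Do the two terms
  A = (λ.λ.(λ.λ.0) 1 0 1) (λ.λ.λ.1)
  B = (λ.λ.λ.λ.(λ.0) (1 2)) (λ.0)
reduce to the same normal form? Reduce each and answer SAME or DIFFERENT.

Term A:
  start: (λ.λ.(λ.λ.0) 1 0 1) (λ.λ.λ.1)
  step 1: λ.(λ.λ.0) (λ.λ.λ.1) 0 (λ.λ.λ.1)
  step 2: λ.(λ.0) 0 (λ.λ.λ.1)
  step 3: λ.0 (λ.λ.λ.1)

Term B:
  start: (λ.λ.λ.λ.(λ.0) (1 2)) (λ.0)
  step 1: λ.λ.λ.(λ.0) (1 2)
  step 2: λ.λ.λ.1 2

Answer: DIFFERENT — A ⇓ λ.0 (λ.λ.λ.1), B ⇓ λ.λ.λ.1 2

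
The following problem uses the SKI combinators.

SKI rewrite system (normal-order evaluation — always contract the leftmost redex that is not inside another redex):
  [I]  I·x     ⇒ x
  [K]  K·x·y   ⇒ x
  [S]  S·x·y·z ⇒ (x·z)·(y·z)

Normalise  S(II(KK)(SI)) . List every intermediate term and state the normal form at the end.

Answer: normal form = SK  (in 3 steps)

Reduction:
  start: S(II(KK)(SI))
  →1  S(I(KK)(SI))
  →2  S(KK(SI))
  →3  SK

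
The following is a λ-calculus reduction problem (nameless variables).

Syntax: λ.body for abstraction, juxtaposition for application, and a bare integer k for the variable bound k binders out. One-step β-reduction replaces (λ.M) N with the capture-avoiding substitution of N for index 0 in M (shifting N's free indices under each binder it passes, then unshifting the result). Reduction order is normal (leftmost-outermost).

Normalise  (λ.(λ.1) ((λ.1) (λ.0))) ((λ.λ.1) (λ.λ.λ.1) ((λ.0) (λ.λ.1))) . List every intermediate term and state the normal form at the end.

Answer: normal form = λ.λ.λ.1  (in 4 steps)

Derivation:
  start: (λ.(λ.1) ((λ.1) (λ.0))) ((λ.λ.1) (λ.λ.λ.1) ((λ.0) (λ.λ.1)))
  →1  (λ.(λ.λ.1) (λ.λ.λ.1) ((λ.0) (λ.λ.1))) ((λ.(λ.λ.1) (λ.λ.λ.1) ((λ.0) (λ.λ.1))) (λ.0))
  →2  (λ.λ.1) (λ.λ.λ.1) ((λ.0) (λ.λ.1))
  →3  (λ.λ.λ.λ.1) ((λ.0) (λ.λ.1))
  →4  λ.λ.λ.1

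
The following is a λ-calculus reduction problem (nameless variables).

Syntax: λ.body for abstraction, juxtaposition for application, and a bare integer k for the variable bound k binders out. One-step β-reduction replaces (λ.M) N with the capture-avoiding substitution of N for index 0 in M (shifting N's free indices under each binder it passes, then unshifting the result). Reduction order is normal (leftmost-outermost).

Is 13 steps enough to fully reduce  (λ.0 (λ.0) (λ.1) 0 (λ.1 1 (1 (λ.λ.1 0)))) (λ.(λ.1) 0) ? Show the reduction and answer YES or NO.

Answer: YES — reaches normal form λ.λ.λ.1 0 in 13 ≤ 13 steps

Reduction:
  start: (λ.0 (λ.0) (λ.1) 0 (λ.1 1 (1 (λ.λ.1 0)))) (λ.(λ.1) 0)
  →1  (λ.(λ.1) 0) (λ.0) (λ.λ.(λ.1) 0) (λ.(λ.1) 0) (λ.(λ.(λ.1) 0) (λ.(λ.1) 0) ((λ.(λ.1) 0) (λ.λ.1 0)))
  →2  (λ.λ.0) (λ.0) (λ.λ.(λ.1) 0) (λ.(λ.1) 0) (λ.(λ.(λ.1) 0) (λ.(λ.1) 0) ((λ.(λ.1) 0) (λ.λ.1 0)))
  →3  (λ.0) (λ.λ.(λ.1) 0) (λ.(λ.1) 0) (λ.(λ.(λ.1) 0) (λ.(λ.1) 0) ((λ.(λ.1) 0) (λ.λ.1 0)))
  →4  (λ.λ.(λ.1) 0) (λ.(λ.1) 0) (λ.(λ.(λ.1) 0) (λ.(λ.1) 0) ((λ.(λ.1) 0) (λ.λ.1 0)))
  →5  (λ.(λ.1) 0) (λ.(λ.(λ.1) 0) (λ.(λ.1) 0) ((λ.(λ.1) 0) (λ.λ.1 0)))
  →6  (λ.λ.(λ.(λ.1) 0) (λ.(λ.1) 0) ((λ.(λ.1) 0) (λ.λ.1 0))) (λ.(λ.(λ.1) 0) (λ.(λ.1) 0) ((λ.(λ.1) 0) (λ.λ.1 0)))
  →7  λ.(λ.(λ.1) 0) (λ.(λ.1) 0) ((λ.(λ.1) 0) (λ.λ.1 0))
  →8  λ.(λ.λ.(λ.1) 0) (λ.(λ.1) 0) ((λ.(λ.1) 0) (λ.λ.1 0))
  →9  λ.(λ.(λ.1) 0) ((λ.(λ.1) 0) (λ.λ.1 0))
  →10  λ.(λ.(λ.(λ.1) 0) (λ.λ.1 0)) ((λ.(λ.1) 0) (λ.λ.1 0))
  →11  λ.(λ.(λ.1) 0) (λ.λ.1 0)
  →12  λ.(λ.λ.λ.1 0) (λ.λ.1 0)
  →13  λ.λ.λ.1 0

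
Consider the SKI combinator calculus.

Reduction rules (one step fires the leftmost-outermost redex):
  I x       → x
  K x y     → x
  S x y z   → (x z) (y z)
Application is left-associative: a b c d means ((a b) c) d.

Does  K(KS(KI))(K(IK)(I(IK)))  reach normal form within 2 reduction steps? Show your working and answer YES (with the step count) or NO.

  start: K(KS(KI))(K(IK)(I(IK)))
  step 1: KS(KI)
  step 2: S

Answer: YES — reaches normal form S in 2 ≤ 2 steps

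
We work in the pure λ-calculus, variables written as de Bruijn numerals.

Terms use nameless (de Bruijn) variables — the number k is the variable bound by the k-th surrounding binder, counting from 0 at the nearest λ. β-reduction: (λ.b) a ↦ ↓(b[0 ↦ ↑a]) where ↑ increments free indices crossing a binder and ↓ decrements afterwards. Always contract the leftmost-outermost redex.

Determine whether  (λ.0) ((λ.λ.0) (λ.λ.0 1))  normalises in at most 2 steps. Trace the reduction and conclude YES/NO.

Answer: YES — reaches normal form λ.0 in 2 ≤ 2 steps

Derivation:
  start: (λ.0) ((λ.λ.0) (λ.λ.0 1))
  [1] (λ.λ.0) (λ.λ.0 1)
  [2] λ.0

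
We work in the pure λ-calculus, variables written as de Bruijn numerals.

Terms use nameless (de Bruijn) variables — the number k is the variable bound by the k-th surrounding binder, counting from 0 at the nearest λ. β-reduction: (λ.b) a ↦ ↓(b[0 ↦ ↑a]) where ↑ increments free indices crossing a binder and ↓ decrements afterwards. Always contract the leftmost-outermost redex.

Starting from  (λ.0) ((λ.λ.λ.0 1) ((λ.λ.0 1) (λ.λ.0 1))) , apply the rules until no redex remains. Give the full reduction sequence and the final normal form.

  start: (λ.0) ((λ.λ.λ.0 1) ((λ.λ.0 1) (λ.λ.0 1)))
  →1  (λ.λ.λ.0 1) ((λ.λ.0 1) (λ.λ.0 1))
  →2  λ.λ.0 1

Answer: normal form = λ.λ.0 1  (in 2 steps)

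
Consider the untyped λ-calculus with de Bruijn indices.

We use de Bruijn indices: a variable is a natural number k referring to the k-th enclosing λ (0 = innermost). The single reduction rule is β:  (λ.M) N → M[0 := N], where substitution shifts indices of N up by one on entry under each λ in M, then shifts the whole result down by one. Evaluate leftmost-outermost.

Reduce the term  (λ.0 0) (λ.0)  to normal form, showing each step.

Answer: normal form = λ.0  (in 2 steps)

Derivation:
  start: (λ.0 0) (λ.0)
  →1  (λ.0) (λ.0)
  →2  λ.0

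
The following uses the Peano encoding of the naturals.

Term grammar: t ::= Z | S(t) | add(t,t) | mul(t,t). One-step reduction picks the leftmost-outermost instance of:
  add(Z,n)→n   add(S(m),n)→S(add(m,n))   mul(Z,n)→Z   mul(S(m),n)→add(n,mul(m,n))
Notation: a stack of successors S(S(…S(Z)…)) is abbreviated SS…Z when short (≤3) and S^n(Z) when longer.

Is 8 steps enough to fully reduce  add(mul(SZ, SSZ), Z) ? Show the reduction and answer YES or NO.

Answer: YES — reaches normal form SSZ in 8 ≤ 8 steps

Derivation:
  start: add(mul(SZ, SSZ), Z)
  →1  add(add(SSZ, mul(Z, SSZ)), Z)
  →2  add(S(add(SZ, mul(Z, SSZ))), Z)
  →3  S(add(add(SZ, mul(Z, SSZ)), Z))
  →4  S(add(S(add(Z, mul(Z, SSZ))), Z))
  →5  S(S(add(add(Z, mul(Z, SSZ)), Z)))
  →6  S(S(add(mul(Z, SSZ), Z)))
  →7  S(S(add(Z, Z)))
  →8  SSZ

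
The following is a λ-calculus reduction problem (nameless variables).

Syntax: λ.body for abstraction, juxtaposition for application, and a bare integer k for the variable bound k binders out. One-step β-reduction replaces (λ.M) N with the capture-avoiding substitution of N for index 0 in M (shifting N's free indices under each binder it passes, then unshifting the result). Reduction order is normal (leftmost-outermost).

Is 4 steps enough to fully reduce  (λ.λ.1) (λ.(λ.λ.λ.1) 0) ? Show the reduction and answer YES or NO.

Answer: YES — reaches normal form λ.λ.λ.λ.1 in 2 ≤ 4 steps

Reduction:
  start: (λ.λ.1) (λ.(λ.λ.λ.1) 0)
  [1] λ.λ.(λ.λ.λ.1) 0
  [2] λ.λ.λ.λ.1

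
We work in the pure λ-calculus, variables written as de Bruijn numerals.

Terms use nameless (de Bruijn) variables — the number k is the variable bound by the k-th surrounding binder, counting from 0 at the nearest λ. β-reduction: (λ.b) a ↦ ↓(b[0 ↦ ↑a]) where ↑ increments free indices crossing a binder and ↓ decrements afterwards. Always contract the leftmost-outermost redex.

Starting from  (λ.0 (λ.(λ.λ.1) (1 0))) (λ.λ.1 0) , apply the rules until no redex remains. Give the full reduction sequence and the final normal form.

  start: (λ.0 (λ.(λ.λ.1) (1 0))) (λ.λ.1 0)
  [1] (λ.λ.1 0) (λ.(λ.λ.1) ((λ.λ.1 0) 0))
  [2] λ.(λ.(λ.λ.1) ((λ.λ.1 0) 0)) 0
  [3] λ.(λ.λ.1) ((λ.λ.1 0) 0)
  [4] λ.λ.(λ.λ.1 0) 1
  [5] λ.λ.λ.2 0

Answer: normal form = λ.λ.λ.2 0  (in 5 steps)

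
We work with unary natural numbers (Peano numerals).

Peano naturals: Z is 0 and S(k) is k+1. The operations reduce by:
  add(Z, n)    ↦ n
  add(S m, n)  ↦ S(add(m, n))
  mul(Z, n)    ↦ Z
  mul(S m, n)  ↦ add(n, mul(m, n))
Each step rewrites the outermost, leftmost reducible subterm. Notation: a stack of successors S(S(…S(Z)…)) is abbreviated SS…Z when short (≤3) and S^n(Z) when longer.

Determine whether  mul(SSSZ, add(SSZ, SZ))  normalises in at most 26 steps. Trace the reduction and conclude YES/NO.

  start: mul(SSSZ, add(SSZ, SZ))
  [1] add(add(SSZ, SZ), mul(SSZ, add(SSZ, SZ)))
  [2] add(S(add(SZ, SZ)), mul(SSZ, add(SSZ, SZ)))
  [3] S(add(add(SZ, SZ), mul(SSZ, add(SSZ, SZ))))
  [4] S(add(S(add(Z, SZ)), mul(SSZ, add(SSZ, SZ))))
  [5] S(S(add(add(Z, SZ), mul(SSZ, add(SSZ, SZ)))))
  [6] S(S(add(SZ, mul(SSZ, add(SSZ, SZ)))))
  [7] S(S(S(add(Z, mul(SSZ, add(SSZ, SZ))))))
  [8] S(S(S(mul(SSZ, add(SSZ, SZ)))))
  [9] S(S(S(add(add(SSZ, SZ), mul(SZ, add(SSZ, SZ))))))
  [10] S(S(S(add(S(add(SZ, SZ)), mul(SZ, add(SSZ, SZ))))))
  [11] S(S(S(S(add(add(SZ, SZ), mul(SZ, add(SSZ, SZ)))))))
  [12] S(S(S(S(add(S(add(Z, SZ)), mul(SZ, add(SSZ, SZ)))))))
  [13] S(S(S(S(S(add(add(Z, SZ), mul(SZ, add(SSZ, SZ))))))))
  [14] S(S(S(S(S(add(SZ, mul(SZ, add(SSZ, SZ))))))))
  [15] S(S(S(S(S(S(add(Z, mul(SZ, add(SSZ, SZ)))))))))
  [16] S(S(S(S(S(S(mul(SZ, add(SSZ, SZ))))))))
  [17] S(S(S(S(S(S(add(add(SSZ, SZ), mul(Z, add(SSZ, SZ)))))))))
  [18] S(S(S(S(S(S(add(S(add(SZ, SZ)), mul(Z, add(SSZ, SZ)))))))))
  [19] S(S(S(S(S(S(S(add(add(SZ, SZ), mul(Z, add(SSZ, SZ))))))))))
  [20] S(S(S(S(S(S(S(add(S(add(Z, SZ)), mul(Z, add(SSZ, SZ))))))))))
  [21] S(S(S(S(S(S(S(S(add(add(Z, SZ), mul(Z, add(SSZ, SZ)))))))))))
  [22] S(S(S(S(S(S(S(S(add(SZ, mul(Z, add(SSZ, SZ)))))))))))
  [23] S(S(S(S(S(S(S(S(S(add(Z, mul(Z, add(SSZ, SZ))))))))))))
  [24] S(S(S(S(S(S(S(S(S(mul(Z, add(SSZ, SZ)))))))))))
  [25] S^9(Z)

Answer: YES — reaches normal form S^9(Z) in 25 ≤ 26 steps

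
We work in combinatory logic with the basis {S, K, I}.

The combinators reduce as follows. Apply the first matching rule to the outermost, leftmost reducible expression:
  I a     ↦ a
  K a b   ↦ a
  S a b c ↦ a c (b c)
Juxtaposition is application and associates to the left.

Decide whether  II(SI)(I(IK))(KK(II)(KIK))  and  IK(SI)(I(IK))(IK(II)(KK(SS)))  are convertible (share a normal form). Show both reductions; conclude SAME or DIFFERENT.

Term A:
  start: II(SI)(I(IK))(KK(II)(KIK))
  →1  I(SI)(I(IK))(KK(II)(KIK))
  →2  SI(I(IK))(KK(II)(KIK))
  →3  I(KK(II)(KIK))(I(IK)(KK(II)(KIK)))
  →4  KK(II)(KIK)(I(IK)(KK(II)(KIK)))
  →5  K(KIK)(I(IK)(KK(II)(KIK)))
  →6  KIK
  →7  I

Term B:
  start: IK(SI)(I(IK))(IK(II)(KK(SS)))
  →1  K(SI)(I(IK))(IK(II)(KK(SS)))
  →2  SI(IK(II)(KK(SS)))
  →3  SI(K(II)(KK(SS)))
  →4  SI(II)
  →5  SII

Answer: DIFFERENT — A ⇓ I, B ⇓ SII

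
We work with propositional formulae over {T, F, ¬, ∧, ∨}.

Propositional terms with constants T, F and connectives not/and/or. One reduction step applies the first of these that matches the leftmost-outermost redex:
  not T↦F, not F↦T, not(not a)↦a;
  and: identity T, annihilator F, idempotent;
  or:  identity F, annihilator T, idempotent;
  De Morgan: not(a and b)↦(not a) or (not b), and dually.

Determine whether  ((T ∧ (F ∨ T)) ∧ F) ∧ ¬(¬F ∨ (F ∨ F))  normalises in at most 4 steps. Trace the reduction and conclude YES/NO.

Answer: YES — reaches normal form F in 2 ≤ 4 steps

Working:
  start: ((T ∧ (F ∨ T)) ∧ F) ∧ ¬(¬F ∨ (F ∨ F))
  →1  F ∧ ¬(¬F ∨ (F ∨ F))
  →2  F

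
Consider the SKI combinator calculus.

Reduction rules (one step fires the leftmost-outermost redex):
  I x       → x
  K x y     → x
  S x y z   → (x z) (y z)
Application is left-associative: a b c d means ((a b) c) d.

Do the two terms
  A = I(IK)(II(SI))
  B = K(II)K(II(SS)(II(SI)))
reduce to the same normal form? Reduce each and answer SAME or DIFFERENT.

Term A:
  start: I(IK)(II(SI))
  →1  IK(II(SI))
  →2  K(II(SI))
  →3  K(I(SI))
  →4  K(SI)

Term B:
  start: K(II)K(II(SS)(II(SI)))
  →1  II(II(SS)(II(SI)))
  →2  I(II(SS)(II(SI)))
  →3  II(SS)(II(SI))
  →4  I(SS)(II(SI))
  →5  SS(II(SI))
  →6  SS(I(SI))
  →7  SS(SI)

Answer: DIFFERENT — A ⇓ K(SI), B ⇓ SS(SI)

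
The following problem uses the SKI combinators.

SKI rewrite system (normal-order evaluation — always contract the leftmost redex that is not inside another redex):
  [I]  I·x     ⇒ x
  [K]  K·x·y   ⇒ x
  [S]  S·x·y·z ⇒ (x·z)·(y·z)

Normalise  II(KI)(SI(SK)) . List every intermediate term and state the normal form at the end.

Answer: normal form = I  (in 3 steps)

Derivation:
  start: II(KI)(SI(SK))
  [1] I(KI)(SI(SK))
  [2] KI(SI(SK))
  [3] I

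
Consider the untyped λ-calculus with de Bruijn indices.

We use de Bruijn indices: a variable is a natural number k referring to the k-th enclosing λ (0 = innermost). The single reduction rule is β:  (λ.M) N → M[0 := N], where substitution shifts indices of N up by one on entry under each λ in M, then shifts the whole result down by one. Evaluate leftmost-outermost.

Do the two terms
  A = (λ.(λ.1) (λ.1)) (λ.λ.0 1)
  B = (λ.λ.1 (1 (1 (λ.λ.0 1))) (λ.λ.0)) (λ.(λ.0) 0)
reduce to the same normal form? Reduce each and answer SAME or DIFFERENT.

Term A:
  start: (λ.(λ.1) (λ.1)) (λ.λ.0 1)
  [1] (λ.λ.λ.0 1) (λ.λ.λ.0 1)
  [2] λ.λ.0 1

Term B:
  start: (λ.λ.1 (1 (1 (λ.λ.0 1))) (λ.λ.0)) (λ.(λ.0) 0)
  [1] λ.(λ.(λ.0) 0) ((λ.(λ.0) 0) ((λ.(λ.0) 0) (λ.λ.0 1))) (λ.λ.0)
  [2] λ.(λ.0) ((λ.(λ.0) 0) ((λ.(λ.0) 0) (λ.λ.0 1))) (λ.λ.0)
  [3] λ.(λ.(λ.0) 0) ((λ.(λ.0) 0) (λ.λ.0 1)) (λ.λ.0)
  [4] λ.(λ.0) ((λ.(λ.0) 0) (λ.λ.0 1)) (λ.λ.0)
  [5] λ.(λ.(λ.0) 0) (λ.λ.0 1) (λ.λ.0)
  [6] λ.(λ.0) (λ.λ.0 1) (λ.λ.0)
  [7] λ.(λ.λ.0 1) (λ.λ.0)
  [8] λ.λ.0 (λ.λ.0)

Answer: DIFFERENT — A ⇓ λ.λ.0 1, B ⇓ λ.λ.0 (λ.λ.0)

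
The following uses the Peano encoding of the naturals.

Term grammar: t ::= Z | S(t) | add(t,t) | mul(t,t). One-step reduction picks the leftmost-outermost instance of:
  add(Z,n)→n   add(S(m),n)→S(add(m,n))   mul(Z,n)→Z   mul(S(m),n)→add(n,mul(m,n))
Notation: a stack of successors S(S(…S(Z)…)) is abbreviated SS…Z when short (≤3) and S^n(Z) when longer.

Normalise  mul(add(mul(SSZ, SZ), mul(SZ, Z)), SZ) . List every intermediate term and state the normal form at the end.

Answer: normal form = SSZ  (in 20 steps)

Reduction:
  start: mul(add(mul(SSZ, SZ), mul(SZ, Z)), SZ)
  [1] mul(add(add(SZ, mul(SZ, SZ)), mul(SZ, Z)), SZ)
  [2] mul(add(S(add(Z, mul(SZ, SZ))), mul(SZ, Z)), SZ)
  [3] mul(S(add(add(Z, mul(SZ, SZ)), mul(SZ, Z))), SZ)
  [4] add(SZ, mul(add(add(Z, mul(SZ, SZ)), mul(SZ, Z)), SZ))
  [5] S(add(Z, mul(add(add(Z, mul(SZ, SZ)), mul(SZ, Z)), SZ)))
  [6] S(mul(add(add(Z, mul(SZ, SZ)), mul(SZ, Z)), SZ))
  [7] S(mul(add(mul(SZ, SZ), mul(SZ, Z)), SZ))
  [8] S(mul(add(add(SZ, mul(Z, SZ)), mul(SZ, Z)), SZ))
  [9] S(mul(add(S(add(Z, mul(Z, SZ))), mul(SZ, Z)), SZ))
  [10] S(mul(S(add(add(Z, mul(Z, SZ)), mul(SZ, Z))), SZ))
  [11] S(add(SZ, mul(add(add(Z, mul(Z, SZ)), mul(SZ, Z)), SZ)))
  [12] S(S(add(Z, mul(add(add(Z, mul(Z, SZ)), mul(SZ, Z)), SZ))))
  [13] S(S(mul(add(add(Z, mul(Z, SZ)), mul(SZ, Z)), SZ)))
  [14] S(S(mul(add(mul(Z, SZ), mul(SZ, Z)), SZ)))
  [15] S(S(mul(add(Z, mul(SZ, Z)), SZ)))
  [16] S(S(mul(mul(SZ, Z), SZ)))
  [17] S(S(mul(add(Z, mul(Z, Z)), SZ)))
  [18] S(S(mul(mul(Z, Z), SZ)))
  [19] S(S(mul(Z, SZ)))
  [20] SSZ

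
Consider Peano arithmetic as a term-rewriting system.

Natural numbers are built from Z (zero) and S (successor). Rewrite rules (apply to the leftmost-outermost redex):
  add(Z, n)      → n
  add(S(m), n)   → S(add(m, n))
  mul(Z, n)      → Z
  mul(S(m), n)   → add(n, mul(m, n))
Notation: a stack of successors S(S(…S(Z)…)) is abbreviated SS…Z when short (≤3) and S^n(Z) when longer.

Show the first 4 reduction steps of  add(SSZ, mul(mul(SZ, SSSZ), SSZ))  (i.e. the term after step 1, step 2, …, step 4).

Answer: after 4 steps: S(S(mul(add(SSSZ, mul(Z, SSSZ)), SSZ)))

Reduction:
  start: add(SSZ, mul(mul(SZ, SSSZ), SSZ))
  [1] S(add(SZ, mul(mul(SZ, SSSZ), SSZ)))
  [2] S(S(add(Z, mul(mul(SZ, SSSZ), SSZ))))
  [3] S(S(mul(mul(SZ, SSSZ), SSZ)))
  [4] S(S(mul(add(SSSZ, mul(Z, SSSZ)), SSZ)))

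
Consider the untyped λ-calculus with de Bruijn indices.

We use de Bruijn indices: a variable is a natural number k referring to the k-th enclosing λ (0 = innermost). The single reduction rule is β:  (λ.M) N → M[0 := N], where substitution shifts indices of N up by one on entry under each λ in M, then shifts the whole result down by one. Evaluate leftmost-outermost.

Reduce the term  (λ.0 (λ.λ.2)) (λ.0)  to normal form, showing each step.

Answer: normal form = λ.λ.λ.0  (in 2 steps)

Derivation:
  start: (λ.0 (λ.λ.2)) (λ.0)
  →1  (λ.0) (λ.λ.λ.0)
  →2  λ.λ.λ.0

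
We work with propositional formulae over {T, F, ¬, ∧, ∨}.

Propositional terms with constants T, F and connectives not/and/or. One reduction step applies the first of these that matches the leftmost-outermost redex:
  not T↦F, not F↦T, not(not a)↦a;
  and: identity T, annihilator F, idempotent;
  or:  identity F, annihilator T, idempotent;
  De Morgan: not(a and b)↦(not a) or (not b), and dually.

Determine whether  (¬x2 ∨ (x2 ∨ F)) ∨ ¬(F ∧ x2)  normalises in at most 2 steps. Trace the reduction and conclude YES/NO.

Answer: NO — after 2 steps the term is (¬x2 ∨ x2) ∨ (¬F ∨ ¬x2), not yet normal

Derivation:
  start: (¬x2 ∨ (x2 ∨ F)) ∨ ¬(F ∧ x2)
  →1  (¬x2 ∨ x2) ∨ ¬(F ∧ x2)
  →2  (¬x2 ∨ x2) ∨ (¬F ∨ ¬x2)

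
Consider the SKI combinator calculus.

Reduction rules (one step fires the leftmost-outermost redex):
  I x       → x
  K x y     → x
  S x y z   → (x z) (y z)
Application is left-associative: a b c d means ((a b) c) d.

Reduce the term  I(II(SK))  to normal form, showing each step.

Answer: normal form = SK  (in 3 steps)

Working:
  start: I(II(SK))
  [1] II(SK)
  [2] I(SK)
  [3] SK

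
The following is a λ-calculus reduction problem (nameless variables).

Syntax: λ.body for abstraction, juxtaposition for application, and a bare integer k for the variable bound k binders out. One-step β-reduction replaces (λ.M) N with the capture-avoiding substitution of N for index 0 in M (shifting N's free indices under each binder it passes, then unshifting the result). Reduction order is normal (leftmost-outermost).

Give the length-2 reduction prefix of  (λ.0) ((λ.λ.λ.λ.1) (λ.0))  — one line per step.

Answer: after 2 steps: λ.λ.λ.1

Derivation:
  start: (λ.0) ((λ.λ.λ.λ.1) (λ.0))
  [1] (λ.λ.λ.λ.1) (λ.0)
  [2] λ.λ.λ.1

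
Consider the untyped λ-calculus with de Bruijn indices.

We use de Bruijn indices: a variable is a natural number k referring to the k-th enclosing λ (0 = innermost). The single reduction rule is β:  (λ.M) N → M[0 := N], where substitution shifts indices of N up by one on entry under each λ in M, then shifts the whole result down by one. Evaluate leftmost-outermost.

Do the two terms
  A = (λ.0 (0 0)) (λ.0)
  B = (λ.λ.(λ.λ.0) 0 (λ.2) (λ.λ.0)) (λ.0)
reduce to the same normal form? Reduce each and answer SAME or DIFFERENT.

Term A:
  start: (λ.0 (0 0)) (λ.0)
  [1] (λ.0) ((λ.0) (λ.0))
  [2] (λ.0) (λ.0)
  [3] λ.0

Term B:
  start: (λ.λ.(λ.λ.0) 0 (λ.2) (λ.λ.0)) (λ.0)
  [1] λ.(λ.λ.0) 0 (λ.λ.0) (λ.λ.0)
  [2] λ.(λ.0) (λ.λ.0) (λ.λ.0)
  [3] λ.(λ.λ.0) (λ.λ.0)
  [4] λ.λ.0

Answer: DIFFERENT — A ⇓ λ.0, B ⇓ λ.λ.0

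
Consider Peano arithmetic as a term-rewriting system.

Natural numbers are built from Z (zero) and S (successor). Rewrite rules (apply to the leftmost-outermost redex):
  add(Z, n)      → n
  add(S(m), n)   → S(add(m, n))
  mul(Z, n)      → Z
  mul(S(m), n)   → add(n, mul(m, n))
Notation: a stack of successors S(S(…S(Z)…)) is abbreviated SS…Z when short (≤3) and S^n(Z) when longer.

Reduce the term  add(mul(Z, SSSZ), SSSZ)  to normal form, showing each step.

  start: add(mul(Z, SSSZ), SSSZ)
  [1] add(Z, SSSZ)
  [2] SSSZ

Answer: normal form = SSSZ  (in 2 steps)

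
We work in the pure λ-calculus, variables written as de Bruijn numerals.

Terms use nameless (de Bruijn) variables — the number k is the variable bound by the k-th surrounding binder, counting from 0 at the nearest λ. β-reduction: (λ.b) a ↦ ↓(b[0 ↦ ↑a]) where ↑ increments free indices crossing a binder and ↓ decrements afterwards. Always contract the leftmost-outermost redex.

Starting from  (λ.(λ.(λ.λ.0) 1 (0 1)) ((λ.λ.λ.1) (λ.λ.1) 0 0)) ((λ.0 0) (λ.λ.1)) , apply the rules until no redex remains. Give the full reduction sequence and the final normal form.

Answer: normal form = λ.λ.1  (in 10 steps)

Working:
  start: (λ.(λ.(λ.λ.0) 1 (0 1)) ((λ.λ.λ.1) (λ.λ.1) 0 0)) ((λ.0 0) (λ.λ.1))
  →1  (λ.(λ.λ.0) ((λ.0 0) (λ.λ.1)) (0 ((λ.0 0) (λ.λ.1)))) ((λ.λ.λ.1) (λ.λ.1) ((λ.0 0) (λ.λ.1)) ((λ.0 0) (λ.λ.1)))
  →2  (λ.λ.0) ((λ.0 0) (λ.λ.1)) ((λ.λ.λ.1) (λ.λ.1) ((λ.0 0) (λ.λ.1)) ((λ.0 0) (λ.λ.1)) ((λ.0 0) (λ.λ.1)))
  →3  (λ.0) ((λ.λ.λ.1) (λ.λ.1) ((λ.0 0) (λ.λ.1)) ((λ.0 0) (λ.λ.1)) ((λ.0 0) (λ.λ.1)))
  →4  (λ.λ.λ.1) (λ.λ.1) ((λ.0 0) (λ.λ.1)) ((λ.0 0) (λ.λ.1)) ((λ.0 0) (λ.λ.1))
  →5  (λ.λ.1) ((λ.0 0) (λ.λ.1)) ((λ.0 0) (λ.λ.1)) ((λ.0 0) (λ.λ.1))
  →6  (λ.(λ.0 0) (λ.λ.1)) ((λ.0 0) (λ.λ.1)) ((λ.0 0) (λ.λ.1))
  →7  (λ.0 0) (λ.λ.1) ((λ.0 0) (λ.λ.1))
  →8  (λ.λ.1) (λ.λ.1) ((λ.0 0) (λ.λ.1))
  →9  (λ.λ.λ.1) ((λ.0 0) (λ.λ.1))
  →10  λ.λ.1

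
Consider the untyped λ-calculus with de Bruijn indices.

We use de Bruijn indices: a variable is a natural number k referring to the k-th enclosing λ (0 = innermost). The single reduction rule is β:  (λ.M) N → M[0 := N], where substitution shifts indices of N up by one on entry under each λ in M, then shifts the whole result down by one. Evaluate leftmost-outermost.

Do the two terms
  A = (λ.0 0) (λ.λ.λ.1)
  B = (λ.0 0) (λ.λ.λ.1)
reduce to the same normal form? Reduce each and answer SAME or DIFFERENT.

Answer: SAME — A ⇓ λ.λ.1, B ⇓ λ.λ.1

Reduction:
Term A:
  start: (λ.0 0) (λ.λ.λ.1)
  [1] (λ.λ.λ.1) (λ.λ.λ.1)
  [2] λ.λ.1

Term B:
  start: (λ.0 0) (λ.λ.λ.1)
  [1] (λ.λ.λ.1) (λ.λ.λ.1)
  [2] λ.λ.1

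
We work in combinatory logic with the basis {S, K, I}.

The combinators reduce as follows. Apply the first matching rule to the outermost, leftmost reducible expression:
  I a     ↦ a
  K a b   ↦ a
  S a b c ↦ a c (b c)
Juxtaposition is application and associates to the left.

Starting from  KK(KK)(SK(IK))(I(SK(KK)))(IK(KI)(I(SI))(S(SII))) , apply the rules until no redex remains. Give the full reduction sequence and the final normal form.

Answer: normal form = I  (in 7 steps)

Derivation:
  start: KK(KK)(SK(IK))(I(SK(KK)))(IK(KI)(I(SI))(S(SII)))
  step 1: K(SK(IK))(I(SK(KK)))(IK(KI)(I(SI))(S(SII)))
  step 2: SK(IK)(IK(KI)(I(SI))(S(SII)))
  step 3: K(IK(KI)(I(SI))(S(SII)))(IK(IK(KI)(I(SI))(S(SII))))
  step 4: IK(KI)(I(SI))(S(SII))
  step 5: K(KI)(I(SI))(S(SII))
  step 6: KI(S(SII))
  step 7: I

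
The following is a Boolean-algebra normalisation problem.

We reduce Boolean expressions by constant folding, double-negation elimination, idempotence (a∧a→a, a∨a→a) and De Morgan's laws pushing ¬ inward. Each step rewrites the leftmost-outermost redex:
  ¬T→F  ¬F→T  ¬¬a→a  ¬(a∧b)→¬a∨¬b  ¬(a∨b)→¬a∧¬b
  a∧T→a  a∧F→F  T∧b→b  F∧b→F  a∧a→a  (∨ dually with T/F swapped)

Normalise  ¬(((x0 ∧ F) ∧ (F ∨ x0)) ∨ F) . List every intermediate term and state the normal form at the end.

Answer: normal form = T  (in 8 steps)

Working:
  start: ¬(((x0 ∧ F) ∧ (F ∨ x0)) ∨ F)
  →1  ¬((x0 ∧ F) ∧ (F ∨ x0)) ∧ ¬F
  →2  (¬(x0 ∧ F) ∨ ¬(F ∨ x0)) ∧ ¬F
  →3  ((¬x0 ∨ ¬F) ∨ ¬(F ∨ x0)) ∧ ¬F
  →4  ((¬x0 ∨ T) ∨ ¬(F ∨ x0)) ∧ ¬F
  →5  (T ∨ ¬(F ∨ x0)) ∧ ¬F
  →6  T ∧ ¬F
  →7  ¬F
  →8  T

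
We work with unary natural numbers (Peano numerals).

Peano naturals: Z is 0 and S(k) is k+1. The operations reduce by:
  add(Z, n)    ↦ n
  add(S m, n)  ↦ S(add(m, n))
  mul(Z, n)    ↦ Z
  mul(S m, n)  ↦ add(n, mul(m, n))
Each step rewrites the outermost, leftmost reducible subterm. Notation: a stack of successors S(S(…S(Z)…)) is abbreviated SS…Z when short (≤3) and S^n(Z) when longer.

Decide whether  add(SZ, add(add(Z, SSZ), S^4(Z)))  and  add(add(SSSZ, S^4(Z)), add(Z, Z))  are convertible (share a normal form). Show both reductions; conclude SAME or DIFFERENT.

Term A:
  start: add(SZ, add(add(Z, SSZ), S^4(Z)))
  [1] S(add(Z, add(add(Z, SSZ), S^4(Z))))
  [2] S(add(add(Z, SSZ), S^4(Z)))
  [3] S(add(SSZ, S^4(Z)))
  [4] S(S(add(SZ, S^4(Z))))
  [5] S(S(S(add(Z, S^4(Z)))))
  [6] S^7(Z)

Term B:
  start: add(add(SSSZ, S^4(Z)), add(Z, Z))
  [1] add(S(add(SSZ, S^4(Z))), add(Z, Z))
  [2] S(add(add(SSZ, S^4(Z)), add(Z, Z)))
  [3] S(add(S(add(SZ, S^4(Z))), add(Z, Z)))
  [4] S(S(add(add(SZ, S^4(Z)), add(Z, Z))))
  [5] S(S(add(S(add(Z, S^4(Z))), add(Z, Z))))
  [6] S(S(S(add(add(Z, S^4(Z)), add(Z, Z)))))
  [7] S(S(S(add(S^4(Z), add(Z, Z)))))
  [8] S(S(S(S(add(SSSZ, add(Z, Z))))))
  [9] S(S(S(S(S(add(SSZ, add(Z, Z)))))))
  [10] S(S(S(S(S(S(add(SZ, add(Z, Z))))))))
  [11] S(S(S(S(S(S(S(add(Z, add(Z, Z)))))))))
  [12] S(S(S(S(S(S(S(add(Z, Z))))))))
  [13] S^7(Z)

Answer: SAME — A ⇓ S^7(Z), B ⇓ S^7(Z)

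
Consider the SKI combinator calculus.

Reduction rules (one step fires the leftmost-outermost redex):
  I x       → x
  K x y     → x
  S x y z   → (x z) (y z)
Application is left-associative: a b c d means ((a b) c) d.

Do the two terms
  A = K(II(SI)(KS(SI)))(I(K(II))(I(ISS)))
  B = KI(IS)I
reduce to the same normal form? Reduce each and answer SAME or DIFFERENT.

Term A:
  start: K(II(SI)(KS(SI)))(I(K(II))(I(ISS)))
  step 1: II(SI)(KS(SI))
  step 2: I(SI)(KS(SI))
  step 3: SI(KS(SI))
  step 4: SIS

Term B:
  start: KI(IS)I
  step 1: II
  step 2: I

Answer: DIFFERENT — A ⇓ SIS, B ⇓ I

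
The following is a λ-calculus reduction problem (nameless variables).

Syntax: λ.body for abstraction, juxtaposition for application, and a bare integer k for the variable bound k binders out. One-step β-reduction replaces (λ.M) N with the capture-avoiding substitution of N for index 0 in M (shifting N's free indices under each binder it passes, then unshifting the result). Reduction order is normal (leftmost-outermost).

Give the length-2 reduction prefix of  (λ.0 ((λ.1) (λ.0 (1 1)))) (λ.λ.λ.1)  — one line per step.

  start: (λ.0 ((λ.1) (λ.0 (1 1)))) (λ.λ.λ.1)
  step 1: (λ.λ.λ.1) ((λ.λ.λ.λ.1) (λ.0 ((λ.λ.λ.1) (λ.λ.λ.1))))
  step 2: λ.λ.1

Answer: after 2 steps: λ.λ.1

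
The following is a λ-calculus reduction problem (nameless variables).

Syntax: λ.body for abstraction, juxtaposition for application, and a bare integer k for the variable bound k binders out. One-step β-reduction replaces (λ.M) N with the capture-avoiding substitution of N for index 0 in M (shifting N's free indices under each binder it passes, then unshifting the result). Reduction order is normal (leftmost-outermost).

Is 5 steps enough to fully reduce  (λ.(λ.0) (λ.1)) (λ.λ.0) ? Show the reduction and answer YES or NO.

  start: (λ.(λ.0) (λ.1)) (λ.λ.0)
  →1  (λ.0) (λ.λ.λ.0)
  →2  λ.λ.λ.0

Answer: YES — reaches normal form λ.λ.λ.0 in 2 ≤ 5 steps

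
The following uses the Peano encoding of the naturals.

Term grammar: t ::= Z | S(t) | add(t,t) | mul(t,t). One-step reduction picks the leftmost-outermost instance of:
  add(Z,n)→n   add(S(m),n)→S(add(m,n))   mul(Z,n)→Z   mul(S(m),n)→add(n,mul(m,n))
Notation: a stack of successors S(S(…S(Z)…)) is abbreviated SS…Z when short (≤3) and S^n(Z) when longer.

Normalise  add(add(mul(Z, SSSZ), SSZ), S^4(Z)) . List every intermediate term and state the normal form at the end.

Answer: normal form = S^6(Z)  (in 5 steps)

Derivation:
  start: add(add(mul(Z, SSSZ), SSZ), S^4(Z))
  step 1: add(add(Z, SSZ), S^4(Z))
  step 2: add(SSZ, S^4(Z))
  step 3: S(add(SZ, S^4(Z)))
  step 4: S(S(add(Z, S^4(Z))))
  step 5: S^6(Z)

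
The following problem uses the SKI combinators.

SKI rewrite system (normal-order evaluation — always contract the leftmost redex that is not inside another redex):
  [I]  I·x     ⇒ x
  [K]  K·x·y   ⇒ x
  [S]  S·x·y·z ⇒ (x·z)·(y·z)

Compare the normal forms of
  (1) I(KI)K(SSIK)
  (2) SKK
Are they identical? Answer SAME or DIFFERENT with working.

Term A:
  start: I(KI)K(SSIK)
  step 1: KIK(SSIK)
  step 2: I(SSIK)
  step 3: SSIK
  step 4: SK(IK)
  step 5: SKK

Term B:
  start: SKK

Answer: SAME — A ⇓ SKK, B ⇓ SKK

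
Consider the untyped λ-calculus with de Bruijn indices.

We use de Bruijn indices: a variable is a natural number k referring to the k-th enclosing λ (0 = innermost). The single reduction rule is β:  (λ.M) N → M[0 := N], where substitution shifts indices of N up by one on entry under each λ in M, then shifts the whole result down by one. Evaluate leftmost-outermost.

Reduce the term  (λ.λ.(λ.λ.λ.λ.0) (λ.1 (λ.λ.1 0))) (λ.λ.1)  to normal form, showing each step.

  start: (λ.λ.(λ.λ.λ.λ.0) (λ.1 (λ.λ.1 0))) (λ.λ.1)
  [1] λ.(λ.λ.λ.λ.0) (λ.1 (λ.λ.1 0))
  [2] λ.λ.λ.λ.0

Answer: normal form = λ.λ.λ.λ.0  (in 2 steps)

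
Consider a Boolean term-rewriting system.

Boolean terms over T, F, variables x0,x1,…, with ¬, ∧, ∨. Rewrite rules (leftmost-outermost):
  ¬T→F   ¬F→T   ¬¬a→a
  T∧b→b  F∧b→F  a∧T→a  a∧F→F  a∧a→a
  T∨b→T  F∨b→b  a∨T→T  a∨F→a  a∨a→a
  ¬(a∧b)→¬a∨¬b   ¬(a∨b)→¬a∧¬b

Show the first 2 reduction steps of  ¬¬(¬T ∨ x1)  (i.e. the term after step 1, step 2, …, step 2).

Answer: after 2 steps: F ∨ x1

Derivation:
  start: ¬¬(¬T ∨ x1)
  step 1: ¬T ∨ x1
  step 2: F ∨ x1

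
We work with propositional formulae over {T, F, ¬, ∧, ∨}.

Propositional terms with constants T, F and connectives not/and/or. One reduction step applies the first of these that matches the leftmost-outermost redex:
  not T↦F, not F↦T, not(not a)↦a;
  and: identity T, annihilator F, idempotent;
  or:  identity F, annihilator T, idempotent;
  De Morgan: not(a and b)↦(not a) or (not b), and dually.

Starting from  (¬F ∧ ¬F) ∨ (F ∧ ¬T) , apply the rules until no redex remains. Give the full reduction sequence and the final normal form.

Answer: normal form = T  (in 3 steps)

Working:
  start: (¬F ∧ ¬F) ∨ (F ∧ ¬T)
  [1] ¬F ∨ (F ∧ ¬T)
  [2] T ∨ (F ∧ ¬T)
  [3] T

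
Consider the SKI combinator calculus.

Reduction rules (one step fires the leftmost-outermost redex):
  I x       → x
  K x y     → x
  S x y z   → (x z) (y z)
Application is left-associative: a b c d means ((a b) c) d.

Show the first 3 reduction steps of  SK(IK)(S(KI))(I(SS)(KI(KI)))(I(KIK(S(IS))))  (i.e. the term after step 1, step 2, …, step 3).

  start: SK(IK)(S(KI))(I(SS)(KI(KI)))(I(KIK(S(IS))))
  step 1: K(S(KI))(IK(S(KI)))(I(SS)(KI(KI)))(I(KIK(S(IS))))
  step 2: S(KI)(I(SS)(KI(KI)))(I(KIK(S(IS))))
  step 3: KI(I(KIK(S(IS))))(I(SS)(KI(KI))(I(KIK(S(IS)))))

Answer: after 3 steps: KI(I(KIK(S(IS))))(I(SS)(KI(KI))(I(KIK(S(IS)))))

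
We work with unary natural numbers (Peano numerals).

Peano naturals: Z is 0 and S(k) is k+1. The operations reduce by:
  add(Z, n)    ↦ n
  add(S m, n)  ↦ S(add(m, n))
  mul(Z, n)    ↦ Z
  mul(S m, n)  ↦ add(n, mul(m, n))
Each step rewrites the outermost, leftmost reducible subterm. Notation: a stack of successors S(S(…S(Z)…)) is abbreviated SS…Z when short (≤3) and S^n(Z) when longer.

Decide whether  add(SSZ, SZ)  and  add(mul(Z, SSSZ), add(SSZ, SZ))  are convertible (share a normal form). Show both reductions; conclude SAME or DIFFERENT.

Answer: SAME — A ⇓ SSSZ, B ⇓ SSSZ

Reduction:
Term A:
  start: add(SSZ, SZ)
  [1] S(add(SZ, SZ))
  [2] S(S(add(Z, SZ)))
  [3] SSSZ

Term B:
  start: add(mul(Z, SSSZ), add(SSZ, SZ))
  [1] add(Z, add(SSZ, SZ))
  [2] add(SSZ, SZ)
  [3] S(add(SZ, SZ))
  [4] S(S(add(Z, SZ)))
  [5] SSSZ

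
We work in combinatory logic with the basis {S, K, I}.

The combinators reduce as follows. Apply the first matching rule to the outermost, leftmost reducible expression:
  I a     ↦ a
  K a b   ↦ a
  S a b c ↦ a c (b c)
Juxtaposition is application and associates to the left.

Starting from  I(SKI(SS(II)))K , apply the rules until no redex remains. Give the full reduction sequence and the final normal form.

Answer: normal form = SKK  (in 6 steps)

Reduction:
  start: I(SKI(SS(II)))K
  →1  SKI(SS(II))K
  →2  K(SS(II))(I(SS(II)))K
  →3  SS(II)K
  →4  SK(IIK)
  →5  SK(IK)
  →6  SKK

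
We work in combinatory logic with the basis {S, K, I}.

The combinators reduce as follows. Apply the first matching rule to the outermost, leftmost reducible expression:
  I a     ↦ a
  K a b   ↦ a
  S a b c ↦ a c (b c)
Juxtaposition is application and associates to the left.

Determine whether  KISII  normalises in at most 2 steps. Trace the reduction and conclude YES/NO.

  start: KISII
  step 1: III
  step 2: II

Answer: NO — after 2 steps the term is II, not yet normal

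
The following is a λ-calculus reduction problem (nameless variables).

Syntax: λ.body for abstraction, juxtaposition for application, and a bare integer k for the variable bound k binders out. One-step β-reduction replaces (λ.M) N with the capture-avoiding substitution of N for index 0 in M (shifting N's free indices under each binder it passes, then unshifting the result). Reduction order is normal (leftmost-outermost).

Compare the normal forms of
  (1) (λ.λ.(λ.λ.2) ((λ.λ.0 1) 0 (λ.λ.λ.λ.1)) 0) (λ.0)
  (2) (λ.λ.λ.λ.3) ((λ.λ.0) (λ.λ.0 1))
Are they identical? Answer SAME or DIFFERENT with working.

Answer: DIFFERENT — A ⇓ λ.0, B ⇓ λ.λ.λ.λ.0

Working:
Term A:
  start: (λ.λ.(λ.λ.2) ((λ.λ.0 1) 0 (λ.λ.λ.λ.1)) 0) (λ.0)
  →1  λ.(λ.λ.2) ((λ.λ.0 1) 0 (λ.λ.λ.λ.1)) 0
  →2  λ.(λ.1) 0
  →3  λ.0

Term B:
  start: (λ.λ.λ.λ.3) ((λ.λ.0) (λ.λ.0 1))
  →1  λ.λ.λ.(λ.λ.0) (λ.λ.0 1)
  →2  λ.λ.λ.λ.0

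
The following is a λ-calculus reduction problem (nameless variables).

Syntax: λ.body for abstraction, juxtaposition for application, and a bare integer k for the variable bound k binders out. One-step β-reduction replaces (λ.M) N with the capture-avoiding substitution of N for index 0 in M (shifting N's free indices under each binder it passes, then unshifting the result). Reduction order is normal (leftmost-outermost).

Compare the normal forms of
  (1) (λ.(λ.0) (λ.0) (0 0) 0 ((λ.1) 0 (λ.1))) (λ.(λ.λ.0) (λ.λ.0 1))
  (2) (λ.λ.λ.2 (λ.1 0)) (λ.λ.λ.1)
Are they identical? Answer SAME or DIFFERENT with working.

Answer: DIFFERENT — A ⇓ λ.0, B ⇓ λ.λ.λ.λ.1

Derivation:
Term A:
  start: (λ.(λ.0) (λ.0) (0 0) 0 ((λ.1) 0 (λ.1))) (λ.(λ.λ.0) (λ.λ.0 1))
  →1  (λ.0) (λ.0) ((λ.(λ.λ.0) (λ.λ.0 1)) (λ.(λ.λ.0) (λ.λ.0 1))) (λ.(λ.λ.0) (λ.λ.0 1)) ((λ.λ.(λ.λ.0) (λ.λ.0 1)) (λ.(λ.λ.0) (λ.λ.0 1)) (λ.λ.(λ.λ.0) (λ.λ.0 1)))
  →2  (λ.0) ((λ.(λ.λ.0) (λ.λ.0 1)) (λ.(λ.λ.0) (λ.λ.0 1))) (λ.(λ.λ.0) (λ.λ.0 1)) ((λ.λ.(λ.λ.0) (λ.λ.0 1)) (λ.(λ.λ.0) (λ.λ.0 1)) (λ.λ.(λ.λ.0) (λ.λ.0 1)))
  →3  (λ.(λ.λ.0) (λ.λ.0 1)) (λ.(λ.λ.0) (λ.λ.0 1)) (λ.(λ.λ.0) (λ.λ.0 1)) ((λ.λ.(λ.λ.0) (λ.λ.0 1)) (λ.(λ.λ.0) (λ.λ.0 1)) (λ.λ.(λ.λ.0) (λ.λ.0 1)))
  →4  (λ.λ.0) (λ.λ.0 1) (λ.(λ.λ.0) (λ.λ.0 1)) ((λ.λ.(λ.λ.0) (λ.λ.0 1)) (λ.(λ.λ.0) (λ.λ.0 1)) (λ.λ.(λ.λ.0) (λ.λ.0 1)))
  →5  (λ.0) (λ.(λ.λ.0) (λ.λ.0 1)) ((λ.λ.(λ.λ.0) (λ.λ.0 1)) (λ.(λ.λ.0) (λ.λ.0 1)) (λ.λ.(λ.λ.0) (λ.λ.0 1)))
  →6  (λ.(λ.λ.0) (λ.λ.0 1)) ((λ.λ.(λ.λ.0) (λ.λ.0 1)) (λ.(λ.λ.0) (λ.λ.0 1)) (λ.λ.(λ.λ.0) (λ.λ.0 1)))
  →7  (λ.λ.0) (λ.λ.0 1)
  →8  λ.0

Term B:
  start: (λ.λ.λ.2 (λ.1 0)) (λ.λ.λ.1)
  →1  λ.λ.(λ.λ.λ.1) (λ.1 0)
  →2  λ.λ.λ.λ.1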